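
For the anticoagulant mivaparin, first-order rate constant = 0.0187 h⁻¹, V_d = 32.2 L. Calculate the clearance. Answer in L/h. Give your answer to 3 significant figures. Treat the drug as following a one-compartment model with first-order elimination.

CL = k × Vd = 0.0187 × 32.2 = 0.6021 L/h

0.602 L/h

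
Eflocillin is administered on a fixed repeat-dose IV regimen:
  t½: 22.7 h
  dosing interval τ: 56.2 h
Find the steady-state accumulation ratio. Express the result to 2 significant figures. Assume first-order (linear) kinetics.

1.2

k = ln2 / t½ = 0.693147 / 22.7 = 0.03054 h⁻¹
e^(−kτ) = e^(−0.03054 × 56.2) = 0.1797
Accumulation ratio R = 1 / (1 − e^(−kτ)) = 1 / (1 − 0.1797) = 1.219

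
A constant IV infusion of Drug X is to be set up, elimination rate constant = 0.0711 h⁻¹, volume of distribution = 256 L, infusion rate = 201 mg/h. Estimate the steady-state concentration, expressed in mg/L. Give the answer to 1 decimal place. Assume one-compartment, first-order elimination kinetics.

11.0 mg/L

CL = k × Vd = 0.07110 × 256 = 18.20 L/h
At steady state Css = R₀ / CL = 201 / 18.20 = 11.04 mg/L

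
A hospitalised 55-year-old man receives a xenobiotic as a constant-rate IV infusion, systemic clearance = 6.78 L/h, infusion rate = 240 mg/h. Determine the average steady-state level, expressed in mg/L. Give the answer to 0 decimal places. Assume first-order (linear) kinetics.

At steady state Css = R₀ / CL = 240 / 6.780 = 35.40 mg/L

35 mg/L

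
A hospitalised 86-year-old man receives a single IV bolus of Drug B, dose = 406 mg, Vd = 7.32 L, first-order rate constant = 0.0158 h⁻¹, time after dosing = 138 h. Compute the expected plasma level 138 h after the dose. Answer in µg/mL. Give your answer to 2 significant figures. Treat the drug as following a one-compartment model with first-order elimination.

6.3 µg/mL

C₀ = Dose / Vd = 406.0 / 7.32 = 55.46 mg/L
C = C₀ · e^(−k·t) = 55.46 × e^(−0.01580 × 138)
  = 55.46 × 0.1130 = 6.267 mg/L
(6.267 mg/L = 6.267 µg/mL)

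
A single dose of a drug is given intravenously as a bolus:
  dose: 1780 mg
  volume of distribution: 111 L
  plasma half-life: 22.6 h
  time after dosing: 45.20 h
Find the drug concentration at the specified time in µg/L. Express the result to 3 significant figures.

4010 µg/L

C₀ = Dose / Vd = 1780 / 111 = 16.04 mg/L
k = ln2 / t½ = 0.693147 / 22.6 = 0.03067 h⁻¹
t / t½ = 45.20 / 22.6 = 2 half-lives
C = C₀ × (1/2)^2 = 16.04 × 0.2500 = 4.010 mg/L
Convert: 4.010 mg/L × 1000 = 4010 µg/L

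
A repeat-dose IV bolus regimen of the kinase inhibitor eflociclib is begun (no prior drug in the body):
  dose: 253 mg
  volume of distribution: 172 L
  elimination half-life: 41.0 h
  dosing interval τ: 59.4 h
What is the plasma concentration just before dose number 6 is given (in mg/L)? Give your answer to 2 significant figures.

0.84 mg/L

C₀ per dose = Dose / Vd = 253 / 172 = 1.471 mg/L
k = ln2 / t½ = 0.693147 / 41.0 = 0.01691 h⁻¹
Fraction remaining after one interval: r = e^(−kτ) = e^(−0.01691 × 59.4) = 0.3662
Before dose 6, 5 doses have been given (aged 1τ, 2τ, 3τ, 4τ, 5τ).
C_trough = C₀ × (r + r² + … + r^5) = C₀ × r(1−r^5)/(1−r)
        = 1.471 × 0.3662 × (1 − 0.006586) / (1 − 0.3662) = 0.8443 mg/L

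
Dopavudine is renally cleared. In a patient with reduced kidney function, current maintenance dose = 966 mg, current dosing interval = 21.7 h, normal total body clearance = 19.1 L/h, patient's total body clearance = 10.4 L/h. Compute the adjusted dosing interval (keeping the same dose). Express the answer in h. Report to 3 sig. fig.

To keep the same average steady-state level, dosing rate must scale with clearance.
CL ratio = 10.4 / 19.1 = 0.5445
New interval (same dose) = 21.7 / 0.5445 = 39.85 h

39.9 h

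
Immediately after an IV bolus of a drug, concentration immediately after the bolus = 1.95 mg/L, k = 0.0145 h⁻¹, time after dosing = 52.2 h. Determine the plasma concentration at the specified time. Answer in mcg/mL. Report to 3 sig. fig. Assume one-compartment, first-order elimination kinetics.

0.915 mcg/mL

C = C₀ · e^(−k·t) = 1.950 × e^(−0.01450 × 52.2)
  = 1.950 × 0.4691 = 0.9147 mg/L
(0.9147 mg/L = 0.9147 mcg/mL)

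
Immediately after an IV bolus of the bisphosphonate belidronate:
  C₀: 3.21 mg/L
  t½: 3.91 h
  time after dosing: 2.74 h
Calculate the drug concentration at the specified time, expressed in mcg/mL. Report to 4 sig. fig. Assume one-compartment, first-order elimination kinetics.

k = ln2 / t½ = 0.693147 / 3.91 = 0.1773 h⁻¹
C = C₀ · e^(−k·t) = 3.210 × e^(−0.1773 × 2.74)
  = 3.210 × 0.6152 = 1.975 mg/L
(1.975 mg/L = 1.975 mcg/mL)

1.975 mcg/mL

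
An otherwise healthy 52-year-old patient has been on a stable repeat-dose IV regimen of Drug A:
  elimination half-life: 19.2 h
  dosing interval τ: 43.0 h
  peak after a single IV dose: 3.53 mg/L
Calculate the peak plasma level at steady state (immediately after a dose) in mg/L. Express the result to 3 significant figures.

4.48 mg/L

k = ln2 / t½ = 0.693147 / 19.2 = 0.03610 h⁻¹
e^(−kτ) = e^(−0.03610 × 43.0) = 0.2118
Accumulation ratio R = 1 / (1 − e^(−kτ)) = 1 / (1 − 0.2118) = 1.269
Steady-state peak = C₀ × R = 3.53 × 1.269 = 4.480 mg/L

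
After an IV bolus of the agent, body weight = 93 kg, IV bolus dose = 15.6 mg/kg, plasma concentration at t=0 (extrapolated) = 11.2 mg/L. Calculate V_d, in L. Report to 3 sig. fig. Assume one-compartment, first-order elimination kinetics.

Dose = 15.6 × 93 = 1451 mg
Vd = Dose / C₀ = 1451 / 11.2 = 129.6 L

130 L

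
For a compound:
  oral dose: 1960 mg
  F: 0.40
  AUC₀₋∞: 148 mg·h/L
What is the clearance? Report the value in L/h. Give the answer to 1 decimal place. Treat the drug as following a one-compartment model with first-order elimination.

5.3 L/h

CL = F·Dose / AUC = 0.40 × 1960 / 148 = 5.297 L/h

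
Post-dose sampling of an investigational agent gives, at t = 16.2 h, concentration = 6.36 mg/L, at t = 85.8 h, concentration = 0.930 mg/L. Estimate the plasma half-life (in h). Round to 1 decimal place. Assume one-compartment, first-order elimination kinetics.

k = ln(C₁/C₂) / (t₂ − t₁) = ln(6.36/0.930) / (85.8 − 16.2)
  = 1.923 / 69.60 = 0.02763 h⁻¹
t½ = ln2 / k = 0.693147 / 0.02763 = 25.09 h

25.1 h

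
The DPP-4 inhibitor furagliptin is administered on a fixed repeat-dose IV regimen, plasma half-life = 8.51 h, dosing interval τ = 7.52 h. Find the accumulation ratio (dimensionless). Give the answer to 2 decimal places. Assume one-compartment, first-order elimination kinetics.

2.18

k = ln2 / t½ = 0.693147 / 8.51 = 0.08145 h⁻¹
e^(−kτ) = e^(−0.08145 × 7.52) = 0.5420
Accumulation ratio R = 1 / (1 − e^(−kτ)) = 1 / (1 − 0.5420) = 2.183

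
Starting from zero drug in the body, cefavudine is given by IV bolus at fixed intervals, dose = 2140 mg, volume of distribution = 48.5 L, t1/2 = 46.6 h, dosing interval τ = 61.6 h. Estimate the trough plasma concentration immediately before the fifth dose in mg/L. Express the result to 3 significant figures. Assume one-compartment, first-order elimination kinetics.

28.7 mg/L

C₀ per dose = Dose / Vd = 2140 / 48.5 = 44.12 mg/L
k = ln2 / t½ = 0.693147 / 46.6 = 0.01487 h⁻¹
Fraction remaining after one interval: r = e^(−kτ) = e^(−0.01487 × 61.6) = 0.4001
Before dose 5, 4 doses have been given (aged 1τ, 2τ, 3τ, 4τ).
C_trough = C₀ × (r + r² + … + r^4) = C₀ × r(1−r^4)/(1−r)
        = 44.12 × 0.4001 × (1 − 0.02563) / (1 − 0.4001) = 28.67 mg/L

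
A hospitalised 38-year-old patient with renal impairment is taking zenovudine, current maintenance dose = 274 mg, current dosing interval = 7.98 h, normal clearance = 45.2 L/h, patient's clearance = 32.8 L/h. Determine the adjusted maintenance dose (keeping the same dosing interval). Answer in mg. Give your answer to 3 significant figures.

To keep the same average steady-state level, dosing rate must scale with clearance.
CL ratio = 32.8 / 45.2 = 0.7257
New dose (same interval) = 274 × 0.7257 = 198.8 mg

199 mg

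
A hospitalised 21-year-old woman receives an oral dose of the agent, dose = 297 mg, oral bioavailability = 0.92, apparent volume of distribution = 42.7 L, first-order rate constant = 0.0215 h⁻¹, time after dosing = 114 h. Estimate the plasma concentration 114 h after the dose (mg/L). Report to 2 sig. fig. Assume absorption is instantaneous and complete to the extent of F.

0.55 mg/L

Amount reaching circulation = F × Dose = 0.92 × 297.0 = 273.2 mg
C₀ = F·Dose / Vd = 273.2 / 42.7 = 6.398 mg/L
C = C₀ · e^(−k·t) = 6.398 × e^(−0.02150 × 114)
  = 6.398 × 0.08621 = 0.5516 mg/L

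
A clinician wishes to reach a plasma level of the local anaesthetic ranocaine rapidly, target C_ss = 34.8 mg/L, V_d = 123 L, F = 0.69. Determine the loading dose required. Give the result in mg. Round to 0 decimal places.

LD = Css × Vd / F = 34.8 × 123 / 0.69 = 6203 mg

6203 mg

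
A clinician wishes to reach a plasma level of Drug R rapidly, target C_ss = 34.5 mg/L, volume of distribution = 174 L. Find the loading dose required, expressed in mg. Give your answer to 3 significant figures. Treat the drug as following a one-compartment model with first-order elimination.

LD = Css × Vd = 34.5 × 174 = 6003 mg

6000 mg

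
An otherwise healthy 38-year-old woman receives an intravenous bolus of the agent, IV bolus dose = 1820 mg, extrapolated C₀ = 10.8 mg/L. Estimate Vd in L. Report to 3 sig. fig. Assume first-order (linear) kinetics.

169 L

Vd = Dose / C₀ = 1820 / 10.8 = 168.5 L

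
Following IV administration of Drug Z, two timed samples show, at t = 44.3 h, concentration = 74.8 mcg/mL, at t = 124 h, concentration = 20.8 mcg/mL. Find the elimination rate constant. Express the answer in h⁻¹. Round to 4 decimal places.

0.0161 h⁻¹

k = ln(C₁/C₂) / (t₂ − t₁) = ln(74.8/20.8) / (124 − 44.3)
  = 1.280 / 79.70 = 0.01606 h⁻¹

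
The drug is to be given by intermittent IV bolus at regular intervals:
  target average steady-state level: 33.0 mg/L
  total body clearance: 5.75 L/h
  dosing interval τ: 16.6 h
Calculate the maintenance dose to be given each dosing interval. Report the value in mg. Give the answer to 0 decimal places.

3150 mg

At steady state, Dose/τ = Css × CL.
Dose = Css × CL × τ = 33.0 × 5.750 × 16.6 = 3150 mg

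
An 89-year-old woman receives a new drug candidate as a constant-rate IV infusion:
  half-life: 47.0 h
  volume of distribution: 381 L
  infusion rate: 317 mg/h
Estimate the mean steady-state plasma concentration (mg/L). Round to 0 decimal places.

k = ln2 / t½ = 0.693147 / 47.0 = 0.01475 h⁻¹
CL = k × Vd = 0.01475 × 381 = 5.620 L/h
At steady state Css = R₀ / CL = 317 / 5.620 = 56.41 mg/L

56 mg/L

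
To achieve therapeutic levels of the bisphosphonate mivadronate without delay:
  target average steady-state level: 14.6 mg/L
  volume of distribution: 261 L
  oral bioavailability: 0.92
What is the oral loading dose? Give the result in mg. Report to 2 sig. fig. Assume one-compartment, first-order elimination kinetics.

LD = Css × Vd / F = 14.6 × 261 / 0.92 = 4142 mg

4100 mg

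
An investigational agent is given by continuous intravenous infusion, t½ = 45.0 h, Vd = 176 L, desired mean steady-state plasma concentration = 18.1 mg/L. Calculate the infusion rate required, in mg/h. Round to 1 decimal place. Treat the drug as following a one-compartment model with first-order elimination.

49.1 mg/h

k = ln2 / t½ = 0.693147 / 45.0 = 0.01540 h⁻¹
CL = k × Vd = 0.01540 × 176 = 2.710 L/h
At steady state, infusion rate R₀ = Css × CL = 18.1 × 2.710 = 49.05 mg/h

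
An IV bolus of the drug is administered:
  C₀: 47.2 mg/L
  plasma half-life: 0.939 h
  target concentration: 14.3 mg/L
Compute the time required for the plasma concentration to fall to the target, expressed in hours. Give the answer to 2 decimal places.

1.62 h

k = ln2 / t½ = 0.693147 / 0.939 = 0.7382 h⁻¹
t = ln(C₀ / C) / k = ln(47.20 / 14.3) / 0.7382
  = ln(3.301) / 0.7382 = 1.194 / 0.7382 = 1.617 h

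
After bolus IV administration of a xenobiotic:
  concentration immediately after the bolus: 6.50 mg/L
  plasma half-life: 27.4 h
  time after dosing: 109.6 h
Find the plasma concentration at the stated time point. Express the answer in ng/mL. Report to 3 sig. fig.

406 ng/mL

k = ln2 / t½ = 0.693147 / 27.4 = 0.02530 h⁻¹
t / t½ = 109.6 / 27.4 = 4 half-lives
C = C₀ × (1/2)^4 = 6.500 × 0.06250 = 0.4063 mg/L
Convert: 0.4063 mg/L × 1000 = 406.3 ng/mL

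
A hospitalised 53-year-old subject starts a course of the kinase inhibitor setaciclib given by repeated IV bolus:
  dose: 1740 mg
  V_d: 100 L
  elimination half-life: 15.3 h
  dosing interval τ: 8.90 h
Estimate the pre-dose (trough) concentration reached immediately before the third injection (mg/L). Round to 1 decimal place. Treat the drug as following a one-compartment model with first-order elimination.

19.4 mg/L

C₀ per dose = Dose / Vd = 1740 / 100 = 17.40 mg/L
k = ln2 / t½ = 0.693147 / 15.3 = 0.04530 h⁻¹
Fraction remaining after one interval: r = e^(−kτ) = e^(−0.04530 × 8.90) = 0.6682
Before dose 3, 2 doses have been given (aged 1τ, 2τ).
C_trough = C₀ × (r + r²) = 17.40 × (0.6682 + 0.4465) = 19.40 mg/L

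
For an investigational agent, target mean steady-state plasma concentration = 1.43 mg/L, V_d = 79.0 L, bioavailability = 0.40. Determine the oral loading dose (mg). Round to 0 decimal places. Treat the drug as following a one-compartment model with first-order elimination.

LD = Css × Vd / F = 1.43 × 79.0 / 0.40 = 282.4 mg

282 mg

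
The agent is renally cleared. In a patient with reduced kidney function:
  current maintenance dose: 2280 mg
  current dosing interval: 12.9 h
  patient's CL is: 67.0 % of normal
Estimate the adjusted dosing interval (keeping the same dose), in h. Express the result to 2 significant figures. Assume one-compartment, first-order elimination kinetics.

To keep the same average steady-state level, dosing rate must scale with clearance.
CL ratio = 67.0 / 100 = 0.6700
New interval (same dose) = 12.9 / 0.6700 = 19.25 h

19 h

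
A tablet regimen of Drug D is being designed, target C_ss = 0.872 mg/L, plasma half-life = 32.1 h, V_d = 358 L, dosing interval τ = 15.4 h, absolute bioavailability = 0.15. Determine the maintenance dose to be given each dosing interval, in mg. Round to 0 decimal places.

692 mg

k = ln2 / t½ = 0.693147 / 32.1 = 0.02159 h⁻¹
CL = k × Vd = 0.02159 × 358 = 7.729 L/h
At steady state, F × (Dose/τ) = Css × CL.
Dose = Css × CL × τ / F = 0.872 × 7.729 × 15.4 / 0.15 = 691.9 mg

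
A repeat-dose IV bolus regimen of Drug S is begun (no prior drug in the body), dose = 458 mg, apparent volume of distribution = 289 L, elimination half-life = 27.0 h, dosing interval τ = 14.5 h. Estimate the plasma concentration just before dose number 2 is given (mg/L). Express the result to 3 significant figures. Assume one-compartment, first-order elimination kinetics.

C₀ per dose = Dose / Vd = 458 / 289 = 1.585 mg/L
k = ln2 / t½ = 0.693147 / 27.0 = 0.02567 h⁻¹
Fraction remaining after one interval: r = e^(−kτ) = e^(−0.02567 × 14.5) = 0.6892
Before dose 2, 1 dose has been given (aged 1τ).
C_trough = C₀ × r = 1.585 × 0.6892 = 1.092 mg/L

1.09 mg/L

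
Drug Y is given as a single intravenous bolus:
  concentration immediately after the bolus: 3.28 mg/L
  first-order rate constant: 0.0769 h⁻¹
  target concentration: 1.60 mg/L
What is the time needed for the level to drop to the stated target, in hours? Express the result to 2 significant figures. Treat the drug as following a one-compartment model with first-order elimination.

9.3 h

t = ln(C₀ / C) / k = ln(3.280 / 1.60) / 0.07690
  = ln(2.050) / 0.07690 = 0.7178 / 0.07690 = 9.334 h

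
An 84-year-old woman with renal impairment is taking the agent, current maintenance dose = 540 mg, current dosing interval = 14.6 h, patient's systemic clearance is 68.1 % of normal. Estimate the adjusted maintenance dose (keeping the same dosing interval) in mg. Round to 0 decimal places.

368 mg

To keep the same average steady-state level, dosing rate must scale with clearance.
CL ratio = 68.1 / 100 = 0.6810
New dose (same interval) = 540 × 0.6810 = 367.7 mg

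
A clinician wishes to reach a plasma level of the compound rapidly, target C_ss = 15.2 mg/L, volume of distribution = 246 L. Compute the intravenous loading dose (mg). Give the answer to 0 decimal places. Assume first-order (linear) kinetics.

3739 mg

LD = Css × Vd = 15.2 × 246 = 3739 mg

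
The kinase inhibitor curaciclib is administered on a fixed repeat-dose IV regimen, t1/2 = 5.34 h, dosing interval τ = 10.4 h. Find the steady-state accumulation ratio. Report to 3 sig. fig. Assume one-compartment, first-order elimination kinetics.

1.35

k = ln2 / t½ = 0.693147 / 5.34 = 0.1298 h⁻¹
e^(−kτ) = e^(−0.1298 × 10.4) = 0.2593
Accumulation ratio R = 1 / (1 − e^(−kτ)) = 1 / (1 − 0.2593) = 1.350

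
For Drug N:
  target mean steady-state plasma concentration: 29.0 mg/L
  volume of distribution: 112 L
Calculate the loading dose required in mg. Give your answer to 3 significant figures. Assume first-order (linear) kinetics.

3250 mg

LD = Css × Vd = 29.0 × 112 = 3248 mg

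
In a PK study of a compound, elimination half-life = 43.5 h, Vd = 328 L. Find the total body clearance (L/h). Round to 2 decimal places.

k = ln2 / t½ = 0.693147 / 43.5 = 0.01593 h⁻¹
CL = k × Vd = 0.01593 × 328 = 5.225 L/h

5.23 L/h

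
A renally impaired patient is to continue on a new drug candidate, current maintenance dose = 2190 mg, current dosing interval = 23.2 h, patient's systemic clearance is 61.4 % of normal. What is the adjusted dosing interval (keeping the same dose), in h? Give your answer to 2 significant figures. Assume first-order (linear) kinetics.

38 h

To keep the same average steady-state level, dosing rate must scale with clearance.
CL ratio = 61.4 / 100 = 0.6140
New interval (same dose) = 23.2 / 0.6140 = 37.79 h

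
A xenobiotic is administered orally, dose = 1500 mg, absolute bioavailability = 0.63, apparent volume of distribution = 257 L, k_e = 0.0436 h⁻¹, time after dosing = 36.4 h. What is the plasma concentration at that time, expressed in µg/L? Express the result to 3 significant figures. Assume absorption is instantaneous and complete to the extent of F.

752 µg/L

Amount reaching circulation = F × Dose = 0.63 × 1500 = 945.0 mg
C₀ = F·Dose / Vd = 945.0 / 257 = 3.677 mg/L
C = C₀ · e^(−k·t) = 3.677 × e^(−0.04360 × 36.4)
  = 3.677 × 0.2045 = 0.7519 mg/L
Convert: 0.7519 mg/L × 1000 = 751.9 µg/L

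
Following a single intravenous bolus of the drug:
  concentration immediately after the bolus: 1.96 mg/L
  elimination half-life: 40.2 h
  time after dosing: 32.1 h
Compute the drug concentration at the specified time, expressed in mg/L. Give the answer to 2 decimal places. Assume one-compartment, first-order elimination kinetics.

k = ln2 / t½ = 0.693147 / 40.2 = 0.01724 h⁻¹
C = C₀ · e^(−k·t) = 1.960 × e^(−0.01724 × 32.1)
  = 1.960 × 0.5750 = 1.127 mg/L

1.13 mg/L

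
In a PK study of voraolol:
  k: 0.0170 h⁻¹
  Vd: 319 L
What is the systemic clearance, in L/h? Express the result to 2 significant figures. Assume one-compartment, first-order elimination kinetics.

5.4 L/h

CL = k × Vd = 0.0170 × 319 = 5.423 L/h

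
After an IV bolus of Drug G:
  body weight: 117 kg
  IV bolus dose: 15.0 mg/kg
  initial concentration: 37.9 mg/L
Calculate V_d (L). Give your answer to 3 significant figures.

Dose = 15.0 × 117 = 1755 mg
Vd = Dose / C₀ = 1755 / 37.9 = 46.31 L

46.3 L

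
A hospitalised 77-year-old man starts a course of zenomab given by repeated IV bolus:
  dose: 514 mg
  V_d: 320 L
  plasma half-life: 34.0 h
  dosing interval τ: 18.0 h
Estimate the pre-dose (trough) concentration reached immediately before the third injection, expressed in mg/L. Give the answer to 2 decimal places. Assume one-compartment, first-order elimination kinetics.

1.88 mg/L

C₀ per dose = Dose / Vd = 514 / 320 = 1.606 mg/L
k = ln2 / t½ = 0.693147 / 34.0 = 0.02039 h⁻¹
Fraction remaining after one interval: r = e^(−kτ) = e^(−0.02039 × 18.0) = 0.6928
Before dose 3, 2 doses have been given (aged 1τ, 2τ).
C_trough = C₀ × (r + r²) = 1.606 × (0.6928 + 0.4800) = 1.884 mg/L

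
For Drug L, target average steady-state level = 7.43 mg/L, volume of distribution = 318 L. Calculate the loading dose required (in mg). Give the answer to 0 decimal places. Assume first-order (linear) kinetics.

2363 mg

LD = Css × Vd = 7.43 × 318 = 2363 mg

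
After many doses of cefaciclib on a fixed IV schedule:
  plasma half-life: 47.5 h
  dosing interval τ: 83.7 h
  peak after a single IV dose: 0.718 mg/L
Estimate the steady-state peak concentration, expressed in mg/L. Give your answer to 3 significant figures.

k = ln2 / t½ = 0.693147 / 47.5 = 0.01459 h⁻¹
e^(−kτ) = e^(−0.01459 × 83.7) = 0.2949
Accumulation ratio R = 1 / (1 − e^(−kτ)) = 1 / (1 − 0.2949) = 1.418
Steady-state peak = C₀ × R = 0.718 × 1.418 = 1.018 mg/L

1.02 mg/L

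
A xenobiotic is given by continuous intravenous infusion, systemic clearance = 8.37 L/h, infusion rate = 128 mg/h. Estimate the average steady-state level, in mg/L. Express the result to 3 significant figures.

15.3 mg/L

At steady state Css = R₀ / CL = 128 / 8.370 = 15.29 mg/L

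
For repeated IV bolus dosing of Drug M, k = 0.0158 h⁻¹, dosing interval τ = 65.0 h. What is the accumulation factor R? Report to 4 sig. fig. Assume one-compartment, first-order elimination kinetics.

e^(−kτ) = e^(−0.01580 × 65.0) = 0.3581
Accumulation ratio R = 1 / (1 − e^(−kτ)) = 1 / (1 − 0.3581) = 1.558

1.558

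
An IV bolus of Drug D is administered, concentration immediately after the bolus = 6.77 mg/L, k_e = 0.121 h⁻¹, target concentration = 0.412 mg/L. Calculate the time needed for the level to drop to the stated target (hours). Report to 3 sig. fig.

t = ln(C₀ / C) / k = ln(6.770 / 0.412) / 0.1210
  = ln(16.43) / 0.1210 = 2.799 / 0.1210 = 23.13 h

23.1 h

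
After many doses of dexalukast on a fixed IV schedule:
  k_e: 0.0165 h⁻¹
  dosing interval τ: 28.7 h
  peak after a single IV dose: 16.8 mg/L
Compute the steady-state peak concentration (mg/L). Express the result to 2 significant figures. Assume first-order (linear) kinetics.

45 mg/L

e^(−kτ) = e^(−0.01650 × 28.7) = 0.6228
Accumulation ratio R = 1 / (1 − e^(−kτ)) = 1 / (1 − 0.6228) = 2.651
Steady-state peak = C₀ × R = 16.8 × 2.651 = 44.54 mg/L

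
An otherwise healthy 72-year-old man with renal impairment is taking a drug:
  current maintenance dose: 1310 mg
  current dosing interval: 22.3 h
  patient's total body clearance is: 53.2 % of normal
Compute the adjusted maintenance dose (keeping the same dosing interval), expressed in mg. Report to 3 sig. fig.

To keep the same average steady-state level, dosing rate must scale with clearance.
CL ratio = 53.2 / 100 = 0.5320
New dose (same interval) = 1310 × 0.5320 = 696.9 mg

697 mg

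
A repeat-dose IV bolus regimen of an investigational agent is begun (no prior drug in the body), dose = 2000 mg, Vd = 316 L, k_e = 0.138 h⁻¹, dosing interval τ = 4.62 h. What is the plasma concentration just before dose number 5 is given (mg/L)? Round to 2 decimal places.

C₀ per dose = Dose / Vd = 2000 / 316 = 6.329 mg/L
Fraction remaining after one interval: r = e^(−kτ) = e^(−0.1380 × 4.62) = 0.5286
Before dose 5, 4 doses have been given (aged 1τ, 2τ, 3τ, 4τ).
C_trough = C₀ × (r + r² + … + r^4) = C₀ × r(1−r^4)/(1−r)
        = 6.329 × 0.5286 × (1 − 0.07807) / (1 − 0.5286) = 6.543 mg/L

6.54 mg/L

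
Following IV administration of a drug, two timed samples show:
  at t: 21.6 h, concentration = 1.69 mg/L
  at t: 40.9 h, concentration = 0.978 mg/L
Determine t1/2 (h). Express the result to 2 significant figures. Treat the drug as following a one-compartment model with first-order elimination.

24 h

k = ln(C₁/C₂) / (t₂ − t₁) = ln(1.69/0.978) / (40.9 − 21.6)
  = 0.5470 / 19.30 = 0.02834 h⁻¹
t½ = ln2 / k = 0.693147 / 0.02834 = 24.46 h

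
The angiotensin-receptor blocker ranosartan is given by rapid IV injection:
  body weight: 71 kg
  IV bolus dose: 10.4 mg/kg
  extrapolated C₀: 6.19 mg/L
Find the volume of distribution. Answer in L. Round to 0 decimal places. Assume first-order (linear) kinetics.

119 L

Dose = 10.4 × 71 = 738.4 mg
Vd = Dose / C₀ = 738.4 / 6.19 = 119.3 L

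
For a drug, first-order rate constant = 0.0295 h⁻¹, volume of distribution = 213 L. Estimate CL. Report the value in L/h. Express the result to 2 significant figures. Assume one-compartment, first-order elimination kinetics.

6.3 L/h

CL = k × Vd = 0.0295 × 213 = 6.284 L/h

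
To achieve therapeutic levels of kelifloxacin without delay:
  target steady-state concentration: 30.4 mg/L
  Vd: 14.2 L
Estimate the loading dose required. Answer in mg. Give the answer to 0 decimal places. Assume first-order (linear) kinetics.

432 mg

LD = Css × Vd = 30.4 × 14.2 = 431.7 mg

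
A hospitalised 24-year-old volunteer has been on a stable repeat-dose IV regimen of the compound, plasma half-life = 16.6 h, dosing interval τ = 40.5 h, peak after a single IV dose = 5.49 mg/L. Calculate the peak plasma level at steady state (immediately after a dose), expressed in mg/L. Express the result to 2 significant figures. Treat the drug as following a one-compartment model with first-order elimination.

6.7 mg/L

k = ln2 / t½ = 0.693147 / 16.6 = 0.04176 h⁻¹
e^(−kτ) = e^(−0.04176 × 40.5) = 0.1843
Accumulation ratio R = 1 / (1 − e^(−kτ)) = 1 / (1 − 0.1843) = 1.226
Steady-state peak = C₀ × R = 5.49 × 1.226 = 6.731 mg/L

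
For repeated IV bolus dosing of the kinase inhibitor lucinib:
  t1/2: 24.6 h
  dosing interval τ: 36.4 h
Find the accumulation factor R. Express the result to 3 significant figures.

1.56

k = ln2 / t½ = 0.693147 / 24.6 = 0.02818 h⁻¹
e^(−kτ) = e^(−0.02818 × 36.4) = 0.3585
Accumulation ratio R = 1 / (1 − e^(−kτ)) = 1 / (1 − 0.3585) = 1.559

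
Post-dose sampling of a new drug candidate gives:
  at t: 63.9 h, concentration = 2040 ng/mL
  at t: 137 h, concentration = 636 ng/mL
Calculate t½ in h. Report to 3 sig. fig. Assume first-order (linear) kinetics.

43.5 h

k = ln(C₁/C₂) / (t₂ − t₁) = ln(2040/636) / (137 − 63.9)
  = 1.166 / 73.10 = 0.01595 h⁻¹
t½ = ln2 / k = 0.693147 / 0.01595 = 43.46 h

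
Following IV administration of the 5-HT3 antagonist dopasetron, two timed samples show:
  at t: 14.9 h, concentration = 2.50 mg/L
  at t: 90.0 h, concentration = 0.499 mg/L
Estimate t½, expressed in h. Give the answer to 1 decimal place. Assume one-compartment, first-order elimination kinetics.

k = ln(C₁/C₂) / (t₂ − t₁) = ln(2.50/0.499) / (90.0 − 14.9)
  = 1.611 / 75.10 = 0.02145 h⁻¹
t½ = ln2 / k = 0.693147 / 0.02145 = 32.31 h

32.3 h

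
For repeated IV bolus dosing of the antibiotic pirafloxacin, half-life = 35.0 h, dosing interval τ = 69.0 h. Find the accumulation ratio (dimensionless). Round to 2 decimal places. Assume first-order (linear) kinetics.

1.34

k = ln2 / t½ = 0.693147 / 35.0 = 0.01980 h⁻¹
e^(−kτ) = e^(−0.01980 × 69.0) = 0.2551
Accumulation ratio R = 1 / (1 − e^(−kτ)) = 1 / (1 − 0.2551) = 1.342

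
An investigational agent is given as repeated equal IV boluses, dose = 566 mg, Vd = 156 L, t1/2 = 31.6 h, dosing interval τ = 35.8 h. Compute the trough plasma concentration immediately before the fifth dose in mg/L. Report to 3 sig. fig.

C₀ per dose = Dose / Vd = 566 / 156 = 3.628 mg/L
k = ln2 / t½ = 0.693147 / 31.6 = 0.02194 h⁻¹
Fraction remaining after one interval: r = e^(−kτ) = e^(−0.02194 × 35.8) = 0.4559
Before dose 5, 4 doses have been given (aged 1τ, 2τ, 3τ, 4τ).
C_trough = C₀ × (r + r² + … + r^4) = C₀ × r(1−r^4)/(1−r)
        = 3.628 × 0.4559 × (1 − 0.04320) / (1 − 0.4559) = 2.909 mg/L

2.91 mg/L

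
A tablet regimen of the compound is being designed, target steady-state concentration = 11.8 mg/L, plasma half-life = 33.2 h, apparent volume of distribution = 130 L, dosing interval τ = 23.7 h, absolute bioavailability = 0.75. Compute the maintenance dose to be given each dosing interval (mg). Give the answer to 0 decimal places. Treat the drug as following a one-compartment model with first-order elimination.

k = ln2 / t½ = 0.693147 / 33.2 = 0.02088 h⁻¹
CL = k × Vd = 0.02088 × 130 = 2.714 L/h
At steady state, F × (Dose/τ) = Css × CL.
Dose = Css × CL × τ / F = 11.8 × 2.714 × 23.7 / 0.75 = 1012 mg

1012 mg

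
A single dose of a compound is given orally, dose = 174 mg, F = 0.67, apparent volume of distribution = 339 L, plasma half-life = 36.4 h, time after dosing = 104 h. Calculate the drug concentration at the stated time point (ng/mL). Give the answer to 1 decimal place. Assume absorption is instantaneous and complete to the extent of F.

Amount reaching circulation = F × Dose = 0.67 × 174.0 = 116.6 mg
C₀ = F·Dose / Vd = 116.6 / 339 = 0.3440 mg/L
k = ln2 / t½ = 0.693147 / 36.4 = 0.01904 h⁻¹
C = C₀ · e^(−k·t) = 0.3440 × e^(−0.01904 × 104)
  = 0.3440 × 0.1380 = 0.04747 mg/L
Convert: 0.04747 mg/L × 1000 = 47.47 ng/mL

47.5 ng/mL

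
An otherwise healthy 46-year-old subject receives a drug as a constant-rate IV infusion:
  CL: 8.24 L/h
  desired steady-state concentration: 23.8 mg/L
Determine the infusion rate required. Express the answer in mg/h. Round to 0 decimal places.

196 mg/h

At steady state, infusion rate R₀ = Css × CL = 23.8 × 8.240 = 196.1 mg/h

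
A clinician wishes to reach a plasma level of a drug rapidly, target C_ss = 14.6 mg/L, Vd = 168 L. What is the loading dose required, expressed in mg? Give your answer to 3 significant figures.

2450 mg

LD = Css × Vd = 14.6 × 168 = 2453 mg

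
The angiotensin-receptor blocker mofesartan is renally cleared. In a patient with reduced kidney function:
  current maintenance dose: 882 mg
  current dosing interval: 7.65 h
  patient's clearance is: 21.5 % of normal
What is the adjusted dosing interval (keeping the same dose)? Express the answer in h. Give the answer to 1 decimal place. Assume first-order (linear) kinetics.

35.6 h

To keep the same average steady-state level, dosing rate must scale with clearance.
CL ratio = 21.5 / 100 = 0.2150
New interval (same dose) = 7.65 / 0.2150 = 35.58 h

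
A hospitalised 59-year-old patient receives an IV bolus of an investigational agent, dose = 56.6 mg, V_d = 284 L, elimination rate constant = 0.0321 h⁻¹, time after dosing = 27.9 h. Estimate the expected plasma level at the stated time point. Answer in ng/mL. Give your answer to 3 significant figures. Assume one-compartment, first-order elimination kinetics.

81.4 ng/mL

C₀ = Dose / Vd = 56.60 / 284 = 0.1993 mg/L
C = C₀ · e^(−k·t) = 0.1993 × e^(−0.03210 × 27.9)
  = 0.1993 × 0.4084 = 0.08139 mg/L
Convert: 0.08139 mg/L × 1000 = 81.39 ng/mL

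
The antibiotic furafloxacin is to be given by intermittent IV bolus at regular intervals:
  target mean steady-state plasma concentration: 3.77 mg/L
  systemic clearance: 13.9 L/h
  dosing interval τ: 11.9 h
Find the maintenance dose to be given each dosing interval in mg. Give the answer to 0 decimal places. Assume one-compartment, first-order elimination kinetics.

624 mg

At steady state, Dose/τ = Css × CL.
Dose = Css × CL × τ = 3.77 × 13.90 × 11.9 = 623.6 mg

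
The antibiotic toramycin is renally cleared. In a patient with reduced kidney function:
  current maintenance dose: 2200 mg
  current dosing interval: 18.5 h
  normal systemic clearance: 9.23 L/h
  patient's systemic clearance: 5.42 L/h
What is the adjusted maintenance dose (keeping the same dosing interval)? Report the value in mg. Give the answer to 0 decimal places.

To keep the same average steady-state level, dosing rate must scale with clearance.
CL ratio = 5.42 / 9.23 = 0.5872
New dose (same interval) = 2200 × 0.5872 = 1292 mg

1292 mg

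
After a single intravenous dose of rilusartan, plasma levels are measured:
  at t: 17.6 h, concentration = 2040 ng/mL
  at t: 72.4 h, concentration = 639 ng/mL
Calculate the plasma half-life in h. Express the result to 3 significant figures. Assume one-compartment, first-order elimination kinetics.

k = ln(C₁/C₂) / (t₂ − t₁) = ln(2040/639) / (72.4 − 17.6)
  = 1.161 / 54.80 = 0.02119 h⁻¹
t½ = ln2 / k = 0.693147 / 0.02119 = 32.71 h

32.7 h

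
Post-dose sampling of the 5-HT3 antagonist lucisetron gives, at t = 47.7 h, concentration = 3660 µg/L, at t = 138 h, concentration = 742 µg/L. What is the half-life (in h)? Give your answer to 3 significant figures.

39.2 h

k = ln(C₁/C₂) / (t₂ − t₁) = ln(3660/742) / (138 − 47.7)
  = 1.596 / 90.30 = 0.01767 h⁻¹
t½ = ln2 / k = 0.693147 / 0.01767 = 39.23 h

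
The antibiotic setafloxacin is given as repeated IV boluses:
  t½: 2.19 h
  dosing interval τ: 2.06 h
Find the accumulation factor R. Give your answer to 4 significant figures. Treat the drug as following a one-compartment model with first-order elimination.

2.088

k = ln2 / t½ = 0.693147 / 2.19 = 0.3165 h⁻¹
e^(−kτ) = e^(−0.3165 × 2.06) = 0.5210
Accumulation ratio R = 1 / (1 − e^(−kτ)) = 1 / (1 − 0.5210) = 2.088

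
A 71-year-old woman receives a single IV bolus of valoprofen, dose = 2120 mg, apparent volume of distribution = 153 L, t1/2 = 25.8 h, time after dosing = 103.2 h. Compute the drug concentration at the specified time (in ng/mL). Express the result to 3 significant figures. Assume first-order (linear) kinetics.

C₀ = Dose / Vd = 2120 / 153 = 13.86 mg/L
k = ln2 / t½ = 0.693147 / 25.8 = 0.02687 h⁻¹
t / t½ = 103.2 / 25.8 = 4 half-lives
C = C₀ × (1/2)^4 = 13.86 × 0.06250 = 0.8663 mg/L
Convert: 0.8663 mg/L × 1000 = 866.3 ng/mL

866 ng/mL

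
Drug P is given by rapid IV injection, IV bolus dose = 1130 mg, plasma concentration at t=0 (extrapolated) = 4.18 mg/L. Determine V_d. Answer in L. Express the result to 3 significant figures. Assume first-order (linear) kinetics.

Vd = Dose / C₀ = 1130 / 4.18 = 270.3 L

270 L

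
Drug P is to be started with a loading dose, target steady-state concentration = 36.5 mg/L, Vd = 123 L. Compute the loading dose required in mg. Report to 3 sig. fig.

4490 mg

LD = Css × Vd = 36.5 × 123 = 4490 mg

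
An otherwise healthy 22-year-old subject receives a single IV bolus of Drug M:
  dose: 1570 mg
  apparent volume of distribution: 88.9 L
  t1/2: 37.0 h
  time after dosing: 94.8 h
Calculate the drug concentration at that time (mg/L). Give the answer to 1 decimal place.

C₀ = Dose / Vd = 1570 / 88.9 = 17.66 mg/L
k = ln2 / t½ = 0.693147 / 37.0 = 0.01873 h⁻¹
C = C₀ · e^(−k·t) = 17.66 × e^(−0.01873 × 94.8)
  = 17.66 × 0.1694 = 2.992 mg/L

3.0 mg/L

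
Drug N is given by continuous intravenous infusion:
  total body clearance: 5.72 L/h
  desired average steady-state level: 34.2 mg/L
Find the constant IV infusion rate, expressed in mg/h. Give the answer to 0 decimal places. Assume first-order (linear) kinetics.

At steady state, infusion rate R₀ = Css × CL = 34.2 × 5.720 = 195.6 mg/h

196 mg/h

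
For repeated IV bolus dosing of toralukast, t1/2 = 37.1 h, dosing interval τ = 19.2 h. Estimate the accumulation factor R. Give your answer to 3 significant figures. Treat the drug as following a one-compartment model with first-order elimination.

3.32

k = ln2 / t½ = 0.693147 / 37.1 = 0.01868 h⁻¹
e^(−kτ) = e^(−0.01868 × 19.2) = 0.6986
Accumulation ratio R = 1 / (1 − e^(−kτ)) = 1 / (1 − 0.6986) = 3.318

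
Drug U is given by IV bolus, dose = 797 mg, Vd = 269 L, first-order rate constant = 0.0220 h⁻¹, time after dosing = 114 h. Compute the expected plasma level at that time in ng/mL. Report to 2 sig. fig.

240 ng/mL

C₀ = Dose / Vd = 797.0 / 269 = 2.963 mg/L
C = C₀ · e^(−k·t) = 2.963 × e^(−0.02200 × 114)
  = 2.963 × 0.08143 = 0.2413 mg/L
Convert: 0.2413 mg/L × 1000 = 241.3 ng/mL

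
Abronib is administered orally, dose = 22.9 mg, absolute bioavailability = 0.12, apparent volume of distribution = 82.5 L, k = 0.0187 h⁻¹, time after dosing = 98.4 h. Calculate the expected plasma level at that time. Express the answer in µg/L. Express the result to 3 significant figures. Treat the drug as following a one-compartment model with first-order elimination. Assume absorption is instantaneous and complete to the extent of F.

5.29 µg/L

Amount reaching circulation = F × Dose = 0.12 × 22.90 = 2.748 mg
C₀ = F·Dose / Vd = 2.748 / 82.5 = 0.03331 mg/L
C = C₀ · e^(−k·t) = 0.03331 × e^(−0.01870 × 98.4)
  = 0.03331 × 0.1588 = 0.005290 mg/L
Convert: 0.005290 mg/L × 1000 = 5.290 µg/L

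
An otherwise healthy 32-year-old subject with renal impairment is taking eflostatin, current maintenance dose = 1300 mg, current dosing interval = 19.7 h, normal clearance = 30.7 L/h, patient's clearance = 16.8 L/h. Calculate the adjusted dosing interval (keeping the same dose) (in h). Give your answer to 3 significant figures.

36.0 h

To keep the same average steady-state level, dosing rate must scale with clearance.
CL ratio = 16.8 / 30.7 = 0.5472
New interval (same dose) = 19.7 / 0.5472 = 36.00 h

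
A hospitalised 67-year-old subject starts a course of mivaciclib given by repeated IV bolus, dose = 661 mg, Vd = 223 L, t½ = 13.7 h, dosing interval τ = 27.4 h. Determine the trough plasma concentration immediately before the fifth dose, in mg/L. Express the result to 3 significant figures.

0.984 mg/L

C₀ per dose = Dose / Vd = 661 / 223 = 2.964 mg/L
k = ln2 / t½ = 0.693147 / 13.7 = 0.05059 h⁻¹
Fraction remaining after one interval: r = e^(−kτ) = e^(−0.05059 × 27.4) = 0.2500
Before dose 5, 4 doses have been given (aged 1τ, 2τ, 3τ, 4τ).
C_trough = C₀ × (r + r² + … + r^4) = C₀ × r(1−r^4)/(1−r)
        = 2.964 × 0.2500 × (1 − 0.003906) / (1 − 0.2500) = 0.9841 mg/L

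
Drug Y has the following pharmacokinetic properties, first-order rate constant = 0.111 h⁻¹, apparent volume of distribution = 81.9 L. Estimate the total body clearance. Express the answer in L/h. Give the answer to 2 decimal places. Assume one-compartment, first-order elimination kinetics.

CL = k × Vd = 0.111 × 81.9 = 9.091 L/h

9.09 L/h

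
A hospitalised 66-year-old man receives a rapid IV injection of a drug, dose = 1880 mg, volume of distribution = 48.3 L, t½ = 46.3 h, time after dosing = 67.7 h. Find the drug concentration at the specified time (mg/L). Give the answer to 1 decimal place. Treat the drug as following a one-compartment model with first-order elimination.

14.1 mg/L

C₀ = Dose / Vd = 1880 / 48.3 = 38.92 mg/L
k = ln2 / t½ = 0.693147 / 46.3 = 0.01497 h⁻¹
C = C₀ · e^(−k·t) = 38.92 × e^(−0.01497 × 67.7)
  = 38.92 × 0.3630 = 14.13 mg/L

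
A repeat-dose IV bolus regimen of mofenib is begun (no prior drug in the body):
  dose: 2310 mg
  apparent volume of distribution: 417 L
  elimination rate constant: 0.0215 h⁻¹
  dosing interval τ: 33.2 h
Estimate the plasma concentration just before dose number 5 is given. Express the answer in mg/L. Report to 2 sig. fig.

5.0 mg/L

C₀ per dose = Dose / Vd = 2310 / 417 = 5.540 mg/L
Fraction remaining after one interval: r = e^(−kτ) = e^(−0.02150 × 33.2) = 0.4898
Before dose 5, 4 doses have been given (aged 1τ, 2τ, 3τ, 4τ).
C_trough = C₀ × (r + r² + … + r^4) = C₀ × r(1−r^4)/(1−r)
        = 5.540 × 0.4898 × (1 − 0.05755) / (1 − 0.4898) = 5.012 mg/L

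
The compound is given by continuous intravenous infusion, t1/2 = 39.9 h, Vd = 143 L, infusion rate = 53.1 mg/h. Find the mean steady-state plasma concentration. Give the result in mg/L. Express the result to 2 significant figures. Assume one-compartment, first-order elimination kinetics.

k = ln2 / t½ = 0.693147 / 39.9 = 0.01737 h⁻¹
CL = k × Vd = 0.01737 × 143 = 2.484 L/h
At steady state Css = R₀ / CL = 53.1 / 2.484 = 21.38 mg/L

21 mg/L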